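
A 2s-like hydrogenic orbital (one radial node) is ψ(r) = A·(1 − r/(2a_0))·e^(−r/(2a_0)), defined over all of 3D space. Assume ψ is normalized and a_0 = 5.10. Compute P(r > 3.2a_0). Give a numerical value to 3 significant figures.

P ≈ 0.914

Integrate the radial probability density 4πr²|ψ|² over r > 3.2a_0.
A² is fixed by ∫₀^∞ 4πr²|ψ|² dr = 1, i.e. A² = (8·π·a_0^3)^(−1).
Substituting u = r/a_0, A², 4π and the length scale all cancel in the ratio: P = ∫_{3.2}^{∞} u^2·(1 - u/2)^2·e^(-u) du / ∫_{0}^{∞} u^2·(1 - u/2)^2·e^(-u) du.
An antiderivative of u^2·(1 - u/2)^2·e^(-u) is -(u^4/4 + u^2 + 2·u + 2)·e^(-u); evaluating from 3.2 to ∞ gives ≈ 1.8284, while the full integral is 2.
The region integral divided by the full integral gives P = 0.9142.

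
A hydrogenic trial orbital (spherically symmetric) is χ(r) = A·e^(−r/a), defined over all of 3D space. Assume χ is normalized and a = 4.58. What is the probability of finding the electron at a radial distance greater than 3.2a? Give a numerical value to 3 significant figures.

P ≈ 0.0463

Integrate the radial probability density 4πr²|χ|² over r > 3.2a.
A² is fixed by ∫₀^∞ 4πr²|χ|² dr = 1, i.e. A² = (π·a^3)^(−1).
Let u = r/a; then A², 4π and the length scale all cancel, so P = ∫_{3.2}^{∞} u^2·e^(-2·u) du ÷ ∫_{0}^{∞} u^2·e^(-2·u) du.
An antiderivative of u^2·e^(-2·u) is -(2·u^2 + 2·u + 1)·e^(-2·u)/4; evaluating from 3.2 to ∞ gives 697·e^(-32/5)/100, while the full integral is 1/4.
This evaluates to P = 0.04632.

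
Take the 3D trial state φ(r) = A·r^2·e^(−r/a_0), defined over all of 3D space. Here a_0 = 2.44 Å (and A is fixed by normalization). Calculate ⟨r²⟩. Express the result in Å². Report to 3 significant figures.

The expectation value is the |φ|²-weighted average of r^2: ∫ r^2|φ|² 4πr² dr.
Evaluating both integrals, ⟨r²⟩ = 14·a_0^2.
With a_0 = 2.44, ⟨r^2⟩ = 83.35.

⟨r^2⟩ ≈ 83.4 Å^2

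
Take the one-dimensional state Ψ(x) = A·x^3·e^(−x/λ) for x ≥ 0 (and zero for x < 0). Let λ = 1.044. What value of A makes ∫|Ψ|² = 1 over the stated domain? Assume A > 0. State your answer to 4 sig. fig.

Require ∫ |Ψ|² dx = 1 over the whole domain.
Using ∫₀^∞ xⁿ e^(−αx) dx = n!/αⁿ⁺¹, ∫|Ψ|² dx = A²·(45·λ^7/8).
Setting this equal to 1 gives A² = 1/(45·λ^7/8).
Substituting λ = 1.044 gives A² = 0.13151, so A = 0.36265.

A ≈ 0.3626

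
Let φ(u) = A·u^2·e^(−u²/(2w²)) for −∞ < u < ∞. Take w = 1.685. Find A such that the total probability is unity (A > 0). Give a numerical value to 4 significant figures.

We need A² ∫|f|² du = 1, taking the integral from −∞ to ∞.
With φ = A·u^2·e^(−u²/(2w²)), the integral evaluates to A²·[3·√(π)·w^5/4].
So A² = (3·√(π)·w^5/4)^(−1).
Substituting w = 1.685 gives A² = 0.055381, so A = 0.23533.

A ≈ 0.2353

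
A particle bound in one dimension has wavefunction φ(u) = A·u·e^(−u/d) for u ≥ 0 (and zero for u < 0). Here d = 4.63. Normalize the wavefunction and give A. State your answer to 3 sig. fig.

A ≈ 0.201

Normalization requires ∫|φ|² du = 1, integrated from 0 to ∞.
Carrying out the integral gives A² · d^3/4.
Plugging in d = 4.63 yields A = 0.2008.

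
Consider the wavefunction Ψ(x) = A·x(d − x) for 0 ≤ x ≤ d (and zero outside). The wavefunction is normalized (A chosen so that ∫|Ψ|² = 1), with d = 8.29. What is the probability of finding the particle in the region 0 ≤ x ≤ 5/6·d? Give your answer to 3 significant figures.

The probability is P = ∫ |Ψ|² dx over [0, 5/6·d].
With A² fixed by ∫|Ψ|² = 1, i.e. A² = (d^5/30)^(−1), substitute and integrate.
In terms of u = x/d (A² and the length scale cancel between numerator and denominator), P = [∫_{0}^{5/6} u^2·(1 - u)^2 du] / [∫_{0}^{1} u^2·(1 - u)^2 du].
With ∫ u^2·(1 - u)^2 du = u^3·(6·u^2 - 15·u + 10)/30 + C, the region integral is 125/3888 and the full one is 1/30.
Taking the ratio, P = 625/648.

P ≈ 0.965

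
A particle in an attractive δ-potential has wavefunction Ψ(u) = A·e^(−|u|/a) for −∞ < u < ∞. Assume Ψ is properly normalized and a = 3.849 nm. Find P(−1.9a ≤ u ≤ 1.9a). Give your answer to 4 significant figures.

P ≈ 0.9776

|Ψ|² is the probability density, so P = ∫_{−1.9a}^{1.9a} |Ψ|² du.
The normalization integral ∫|Ψ|²du over the whole domain equals a·A², and A² cancels in the ratio.
Both integrals are even about u = 0, so only the u ≥ 0 halves are needed (the factors of 2 cancel). Substituting t = u/a, A² and the length scale cancel in the ratio: P = ∫_{0}^{1.9} e^(-2·t) dt / ∫_{0}^{∞} e^(-2·t) dt.
Using ∫ e^(-2·t) dt = -e^(-2·t)/2, the numerator is 1/2 - e^(-19/5)/2 and the denominator is 1/2.
The result is P = 0.97763.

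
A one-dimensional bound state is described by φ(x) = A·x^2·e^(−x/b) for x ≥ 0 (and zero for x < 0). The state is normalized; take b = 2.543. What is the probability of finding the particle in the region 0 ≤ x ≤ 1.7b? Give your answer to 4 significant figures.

P ≈ 0.2558

P = ∫_{0}^{1.7b} |φ(x)|² dx.
The normalization integral ∫|φ|²dx over the whole domain equals 3·b^5/4·A², and A² cancels in the ratio.
Substituting u = x/b, A² and the length scale cancel in the ratio: P = ∫_{0}^{1.7} u^4·e^(-2·u) du / ∫_{0}^{∞} u^4·e^(-2·u) du.
Using ∫ u^4·e^(-2·u) du = -(u^4/2 + u^3 + 3·u^2/2 + 3·u/2 + 3/4)·e^(-2·u), the numerator is ≈ 0.191864 and the denominator is 3/4.
The result is P = 0.25582.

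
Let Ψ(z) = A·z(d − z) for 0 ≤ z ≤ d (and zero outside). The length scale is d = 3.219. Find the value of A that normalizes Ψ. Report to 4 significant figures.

A ≈ 0.2946

We need A² ∫|f|² dz = 1, taking the integral from 0 to d.
Expanding the polynomial and integrating term by term, carrying out the integral gives A² · d^5/30.
Hence A² = 1/[d^5/30].
Substituting d = 3.219 gives A² = 0.086799, so A = 0.29462.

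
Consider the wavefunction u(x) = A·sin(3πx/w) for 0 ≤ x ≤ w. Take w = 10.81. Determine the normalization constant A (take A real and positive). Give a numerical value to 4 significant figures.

Normalization requires ∫|u|² dx = 1, integrated from 0 to w.
With ∫₀^w sin²(nπx/w) dx = w/2, with u = A·sin(3πx/w), the integral evaluates to A²·[w/2].
So A² = (w/2)^(−1).
With w = 10.81: A² = 0.18501 and A = 0.43013.

A ≈ 0.4301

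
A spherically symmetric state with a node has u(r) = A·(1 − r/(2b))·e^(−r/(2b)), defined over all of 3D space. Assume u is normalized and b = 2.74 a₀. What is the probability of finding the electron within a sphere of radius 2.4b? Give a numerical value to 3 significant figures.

P ≈ 0.0541

Integrate the radial probability density 4πr²|u|² over r ≤ 2.4b.
A² is fixed by ∫₀^∞ 4πr²|u|² dr = 1, i.e. A² = (8·π·b^3)^(−1).
Substituting t = r/b, A², 4π and the length scale all cancel in the ratio: P = ∫_{0}^{2.4} t^2·(1 - t/2)^2·e^(-t) dt / ∫_{0}^{∞} t^2·(1 - t/2)^2·e^(-t) dt.
An antiderivative of t^2·(1 - t/2)^2·e^(-t) is -(t^4/4 + t^2 + 2·t + 2)·e^(-t); evaluating from 0 to 2.4 gives ≈ 0.10813, while the full integral is 2.
The region integral divided by the full integral gives P = 0.05407.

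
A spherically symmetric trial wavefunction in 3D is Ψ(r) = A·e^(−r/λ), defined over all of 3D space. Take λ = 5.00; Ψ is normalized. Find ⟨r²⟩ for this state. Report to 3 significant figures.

By definition ⟨r²⟩ = ∫ r^2 |Ψ(r)|² 4πr² dr.
Evaluating both integrals, ⟨r²⟩ = 3·λ^2.
With λ = 5.00, ⟨r^2⟩ = 75.00.

⟨r^2⟩ ≈ 75.0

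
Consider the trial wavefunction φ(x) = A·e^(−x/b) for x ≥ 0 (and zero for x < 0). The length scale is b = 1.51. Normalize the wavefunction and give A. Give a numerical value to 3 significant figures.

We need A² ∫|f|² dx = 1, taking the integral from 0 to ∞.
With ∫₀^∞ x^0 e^(−αx) dx = 0!/α^1, the integral (without the A² prefactor) comes out to b/2.
So A² = (b/2)^(−1).
With b = 1.51: A² = 1.325 and A = 1.151.

A ≈ 1.15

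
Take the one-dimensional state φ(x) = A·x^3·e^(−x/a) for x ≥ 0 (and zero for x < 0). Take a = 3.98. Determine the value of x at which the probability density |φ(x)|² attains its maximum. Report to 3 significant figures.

x ≈ 11.9

The maximum of |φ(x)|² occurs where its derivative vanishes.
Solving yields x = 3·a.
With a = 3.98, the most probable position is 11.94.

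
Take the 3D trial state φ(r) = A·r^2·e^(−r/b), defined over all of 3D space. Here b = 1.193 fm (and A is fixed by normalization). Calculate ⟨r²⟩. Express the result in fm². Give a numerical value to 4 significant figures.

⟨r^2⟩ ≈ 19.93 fm^2

⟨r²⟩ = ∫ r^2 |φ|² 4πr² dr over the full domain.
Recall ∫₀^∞ r^m e^(−r/β) dr = m!·β^(m+1), evaluating both integrals, ⟨r²⟩ = 14·b^2.
Putting b = 1.193 gives 19.925.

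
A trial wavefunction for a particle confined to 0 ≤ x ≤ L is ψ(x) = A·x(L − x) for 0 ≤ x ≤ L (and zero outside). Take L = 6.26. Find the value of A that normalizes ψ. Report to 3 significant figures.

Require ∫ |ψ|² dx = 1 over the whole domain.
Expanding the polynomial and integrating term by term, ∫|ψ|² dx = A²·(L^5/30).
So A² = (L^5/30)^(−1).
Substituting L = 6.26 gives A² = 0.003121, so A = 0.05586.

A ≈ 0.0559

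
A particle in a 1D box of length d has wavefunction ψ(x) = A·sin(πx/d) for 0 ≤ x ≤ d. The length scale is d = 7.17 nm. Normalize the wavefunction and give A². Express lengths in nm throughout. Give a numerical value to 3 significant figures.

A^2 ≈ 0.279 nm^(-1)

We need A² ∫|f|² dx = 1, taking the integral from 0 to d.
Using sin²θ = (1 − cos 2θ)/2, carrying out the integral gives A² · d/2.
So A² = (d/2)^(−1).
With d = 7.17: A² = 0.2789 and A = 0.5281.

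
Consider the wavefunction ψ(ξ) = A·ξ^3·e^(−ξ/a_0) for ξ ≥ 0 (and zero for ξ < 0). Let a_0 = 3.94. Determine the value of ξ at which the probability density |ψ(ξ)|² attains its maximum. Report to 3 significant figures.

Set d/dξ [|ψ(ξ)|²] = 0 and solve for ξ > 0.
Solving yields ξ = 3·a_0.
With a_0 = 3.94, the most probable position is 11.82.

ξ ≈ 11.8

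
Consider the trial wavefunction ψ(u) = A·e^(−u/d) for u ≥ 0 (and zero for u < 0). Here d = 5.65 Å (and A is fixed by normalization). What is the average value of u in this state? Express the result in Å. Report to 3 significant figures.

⟨u⟩ ≈ 2.83 Å

By definition ⟨u⟩ = ∫ u |ψ(u)|² du.
Evaluating both integrals, ⟨u⟩ = d/2.
With d = 5.65, ⟨u⟩ = 2.825.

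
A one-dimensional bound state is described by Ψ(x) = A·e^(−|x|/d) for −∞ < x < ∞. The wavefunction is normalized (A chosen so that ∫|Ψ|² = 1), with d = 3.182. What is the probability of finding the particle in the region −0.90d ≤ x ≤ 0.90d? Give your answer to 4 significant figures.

P ≈ 0.8347

P = ∫_{−0.90d}^{0.90d} |Ψ(x)|² dx.
Since A² = 1/(d), this is the region integral divided by the full normalization integral.
Both integrals are even about x = 0, so only the x ≥ 0 halves are needed (the factors of 2 cancel). Let u = x/d; then A² and the length scale cancel, so P = ∫_{0}^{0.90} e^(-2·u) du ÷ ∫_{0}^{∞} e^(-2·u) du.
Using ∫ e^(-2·u) du = -e^(-2·u)/2, the numerator is 1/2 - e^(-9/5)/2 and the denominator is 1/2.
This works out to P = 0.83470.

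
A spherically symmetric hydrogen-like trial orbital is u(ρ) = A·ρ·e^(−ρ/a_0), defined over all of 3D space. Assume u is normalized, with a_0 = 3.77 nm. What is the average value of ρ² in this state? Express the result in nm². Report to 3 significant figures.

By definition ⟨ρ²⟩ = ∫ ρ^2 |u(ρ)|² 4πρ² dρ.
The ratio of the moment integral to the normalization integral gives ⟨ρ²⟩ = 15·a_0^2/2.
Putting a_0 = 3.77 gives 106.6.

⟨ρ^2⟩ ≈ 107 nm^2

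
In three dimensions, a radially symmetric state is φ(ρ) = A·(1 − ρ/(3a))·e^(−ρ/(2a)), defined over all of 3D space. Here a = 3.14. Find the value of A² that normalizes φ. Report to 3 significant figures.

The normalization condition is ∫|φ|² 4πρ² dρ = 1 from 0 to ∞.
The angular integral contributes 4π, leaving ∫₀^∞ ρ²|φ|² dρ.
Carrying out the integral gives A² · 8·π·a^3/3.
Setting this equal to 1 gives A² = 1/(8·π·a^3/3).
Substituting a = 3.14 gives A² = 0.003856, so A = 0.06209.

A^2 ≈ 0.00386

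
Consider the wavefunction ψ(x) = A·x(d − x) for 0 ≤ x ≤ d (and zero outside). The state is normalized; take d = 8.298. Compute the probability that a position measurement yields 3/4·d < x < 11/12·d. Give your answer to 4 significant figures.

P = ∫_{3/4·d}^{11/12·d} |ψ(x)|² dx.
Since A² = 1/(d^5/30), this is the region integral divided by the full normalization integral.
Substituting u = x/d, A² and the length scale cancel in the ratio: P = ∫_{3/4}^{11/12} u^2·(1 - u)^2 du / ∫_{0}^{1} u^2·(1 - u)^2 du.
Using ∫ u^2·(1 - u)^2 du = u^3·(6·u^2 - 15·u + 10)/30, the numerator is ≈ 0.00328093 and the denominator is 1/30.
The result is P = 0.098428.

P ≈ 0.09843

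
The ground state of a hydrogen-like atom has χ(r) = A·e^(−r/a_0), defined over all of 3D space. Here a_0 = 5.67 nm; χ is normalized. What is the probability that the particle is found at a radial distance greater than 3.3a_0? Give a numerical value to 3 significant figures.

P ≈ 0.0400

P = ∫ |χ|² 4πr² dr over r > 3.3a_0.
Normalization gives A² = 1/(π·a_0^3).
Substituting u = r/a_0, A², 4π and the length scale all cancel in the ratio: P = ∫_{3.3}^{∞} u^2·e^(-2·u) du / ∫_{0}^{∞} u^2·e^(-2·u) du.
An antiderivative of u^2·e^(-2·u) is -(2·u^2 + 2·u + 1)·e^(-2·u)/4; evaluating from 3.3 to ∞ gives 1469·e^(-33/5)/200, while the full integral is 1/4.
Taking the ratio yields P = 0.03997.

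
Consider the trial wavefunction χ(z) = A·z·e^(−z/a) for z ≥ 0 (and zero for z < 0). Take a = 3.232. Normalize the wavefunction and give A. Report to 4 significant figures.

The normalization condition is ∫|χ|² dz = 1 from 0 to ∞.
Using ∫₀^∞ zⁿ e^(−αz) dz = n!/αⁿ⁺¹, the integral (without the A² prefactor) comes out to a^3/4.
Setting this equal to 1 gives A² = 1/(a^3/4).
With a = 3.232: A² = 0.11848 and A = 0.34421.

A ≈ 0.3442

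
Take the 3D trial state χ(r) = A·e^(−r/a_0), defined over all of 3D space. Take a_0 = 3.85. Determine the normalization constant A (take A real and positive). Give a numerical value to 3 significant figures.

A ≈ 0.0747

Normalization requires ∫|χ|² 4πr² dr = 1, integrated from 0 to ∞.
(Spherical symmetry: dV = 4πr² dr.)
Carrying out the integral gives A² · π·a_0^3.
With a_0 = 3.85: A² = 0.005578 and A = 0.07469.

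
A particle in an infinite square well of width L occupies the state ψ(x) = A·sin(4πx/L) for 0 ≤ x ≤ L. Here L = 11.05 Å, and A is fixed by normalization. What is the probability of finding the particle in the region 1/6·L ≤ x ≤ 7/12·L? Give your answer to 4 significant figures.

|ψ|² is the probability density, so P = ∫_{1/6·L}^{7/12·L} |ψ|² dx.
With A² fixed by ∫|ψ|² = 1, i.e. A² = (L/2)^(−1), substitute and integrate.
In terms of u = x/L (A² and the length scale cancel between numerator and denominator), P = [∫_{1/6}^{7/12} sin(4·π·u)^2 du] / [∫_{0}^{1} sin(4·π·u)^2 du].
An antiderivative of sin(4·π·u)^2 is u/2 - sin(4·π·u)·cos(4·π·u)/(8·π); evaluating from 1/6 to 7/12 gives -√(3)/(16·π) + 5/24, while the full integral is 1/2.
Taking the ratio, P = -√(3)/(8·π) + 5/12.

P ≈ 0.3478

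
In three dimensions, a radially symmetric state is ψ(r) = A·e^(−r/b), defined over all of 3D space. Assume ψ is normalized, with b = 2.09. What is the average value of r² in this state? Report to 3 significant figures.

⟨r^2⟩ ≈ 13.1

⟨r²⟩ = ∫ r^2 |ψ|² 4πr² dr over the full domain.
Since the A² factors cancel between numerator and denominator, ⟨r²⟩ = 3·b^2.
With b = 2.09, ⟨r^2⟩ = 13.10.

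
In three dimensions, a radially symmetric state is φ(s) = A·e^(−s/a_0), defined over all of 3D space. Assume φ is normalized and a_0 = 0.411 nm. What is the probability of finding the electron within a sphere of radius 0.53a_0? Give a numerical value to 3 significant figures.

P ≈ 0.0917

P = ∫ |φ|² 4πs² ds over s ≤ 0.53a_0.
Normalization gives A² = 1/(π·a_0^3).
Let u = s/a_0; then A², 4π and the length scale all cancel, so P = ∫_{0}^{0.53} u^2·e^(-2·u) du ÷ ∫_{0}^{∞} u^2·e^(-2·u) du.
An antiderivative of u^2·e^(-2·u) is -(2·u^2 + 2·u + 1)·e^(-2·u)/4; evaluating from 0 to 0.53 gives ≈ 0.022916, while the full integral is 1/4.
The region integral divided by the full integral gives P = 0.09166.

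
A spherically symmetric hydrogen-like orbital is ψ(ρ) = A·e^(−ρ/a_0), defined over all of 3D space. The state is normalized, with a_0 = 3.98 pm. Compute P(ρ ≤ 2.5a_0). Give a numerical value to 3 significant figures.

Integrate the radial probability density 4πρ²|ψ|² over ρ ≤ 2.5a_0.
Normalization gives A² = 1/(π·a_0^3).
Substituting u = ρ/a_0, A², 4π and the length scale all cancel in the ratio: P = ∫_{0}^{2.5} u^2·e^(-2·u) du / ∫_{0}^{∞} u^2·e^(-2·u) du.
With ∫ u^2·e^(-2·u) du = -(2·u^2 + 2·u + 1)·e^(-2·u)/4 + C, the region integral is 1/4 - 37·e^(-5)/8 and the full one is 1/4.
The region integral divided by the full integral gives P = 0.8753.

P ≈ 0.875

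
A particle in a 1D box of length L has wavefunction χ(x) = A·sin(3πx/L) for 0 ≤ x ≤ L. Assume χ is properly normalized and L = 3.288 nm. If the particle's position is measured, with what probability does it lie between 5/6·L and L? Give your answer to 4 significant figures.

P = ∫_{5/6·L}^{L} |χ(x)|² dx.
Since A² = 1/(L/2), this is the region integral divided by the full normalization integral.
In terms of u = x/L (A² and the length scale cancel between numerator and denominator), P = [∫_{5/6}^{1} sin(3·π·u)^2 du] / [∫_{0}^{1} sin(3·π·u)^2 du].
Using ∫ sin(3·π·u)^2 du = u/2 - sin(6·π·u)/(12·π), the numerator is 1/12 and the denominator is 1/2.
Evaluating gives P = 1/6.

P ≈ 0.1667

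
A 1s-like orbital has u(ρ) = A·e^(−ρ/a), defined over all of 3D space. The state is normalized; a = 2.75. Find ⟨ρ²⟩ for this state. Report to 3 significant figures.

⟨ρ^2⟩ ≈ 22.7

By definition ⟨ρ²⟩ = ∫ ρ^2 |u(ρ)|² 4πρ² dρ.
Recall ∫₀^∞ ρ^m e^(−ρ/β) dρ = m!·β^(m+1), the ratio of the moment integral to the normalization integral gives ⟨ρ²⟩ = 3·a^2.
With a = 2.75, ⟨ρ^2⟩ = 22.69.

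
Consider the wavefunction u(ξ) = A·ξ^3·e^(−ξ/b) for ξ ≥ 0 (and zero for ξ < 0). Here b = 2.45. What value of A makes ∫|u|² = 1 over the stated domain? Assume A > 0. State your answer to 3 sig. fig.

Normalization requires ∫|u|² dξ = 1, integrated from 0 to ∞.
Recall ∫₀^∞ ξ^m e^(−ξ/β) dξ = m!·β^(m+1), the integral (without the A² prefactor) comes out to 45·b^7/8.
Hence A² = 1/[45·b^7/8].
With b = 2.45: A² = 0.0003355 and A = 0.01832.

A ≈ 0.0183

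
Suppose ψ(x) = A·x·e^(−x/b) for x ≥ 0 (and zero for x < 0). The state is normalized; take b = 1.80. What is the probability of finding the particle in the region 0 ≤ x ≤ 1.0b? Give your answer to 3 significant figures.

P ≈ 0.323

The probability is P = ∫ |ψ|² dx over [0, 1.0b].
With A² fixed by ∫|ψ|² = 1, i.e. A² = (b^3/4)^(−1), substitute and integrate.
In terms of u = x/b (A² and the length scale cancel between numerator and denominator), P = [∫_{0}^{1.0} u^2·e^(-2·u) du] / [∫_{0}^{∞} u^2·e^(-2·u) du].
An antiderivative of u^2·e^(-2·u) is -(2·u^2 + 2·u + 1)·e^(-2·u)/4; evaluating from 0 to 1.0 gives 1/4 - 5·e^(-2)/4, while the full integral is 1/4.
Evaluating gives P = 0.3233.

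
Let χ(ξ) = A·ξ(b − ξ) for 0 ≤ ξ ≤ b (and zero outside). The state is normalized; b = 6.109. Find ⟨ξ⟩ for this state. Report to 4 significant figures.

⟨ξ⟩ ≈ 3.055

The expectation value is the |χ|²-weighted average of ξ: ∫ ξ|χ|² dξ.
Expanding the polynomial and integrating term by term, evaluating both integrals, ⟨ξ⟩ = b/2.
Putting b = 6.109 gives 3.0545.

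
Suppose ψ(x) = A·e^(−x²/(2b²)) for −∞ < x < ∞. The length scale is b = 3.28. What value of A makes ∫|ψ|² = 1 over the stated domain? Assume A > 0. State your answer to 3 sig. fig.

A ≈ 0.415

Normalization requires ∫|ψ|² dx = 1, integrated from −∞ to ∞.
The integral (without the A² prefactor) comes out to √(π)·b.
Hence A² = 1/[√(π)·b].
Substituting b = 3.28 gives A² = 0.1720, so A = 0.4147.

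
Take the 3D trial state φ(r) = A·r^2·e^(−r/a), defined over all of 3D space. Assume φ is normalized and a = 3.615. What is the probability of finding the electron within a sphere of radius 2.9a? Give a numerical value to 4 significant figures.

P ≈ 0.3616

Integrate the radial probability density 4πr²|φ|² over r ≤ 2.9a.
A² is fixed by ∫₀^∞ 4πr²|φ|² dr = 1, i.e. A² = (45·π·a^7/2)^(−1).
Let u = r/a; then A², 4π and the length scale all cancel, so P = ∫_{0}^{2.9} u^6·e^(-2·u) du ÷ ∫_{0}^{∞} u^6·e^(-2·u) du.
With ∫ u^6·e^(-2·u) du = -(4·u^6 + 12·u^5 + 30·u^4 + 60·u^3 + 90·u^2 + 90·u + 45)·e^(-2·u)/8 + C, the region integral is ≈ 2.03405 and the full one is 45/8.
The region integral divided by the full integral gives P = 0.36161.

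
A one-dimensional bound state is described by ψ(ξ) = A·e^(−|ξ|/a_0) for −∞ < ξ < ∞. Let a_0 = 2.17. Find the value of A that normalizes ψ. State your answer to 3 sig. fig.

A ≈ 0.679

We need A² ∫|f|² dξ = 1, taking the integral from −∞ to ∞.
Recall ∫₀^∞ ξ^m e^(−ξ/β) dξ = m!·β^(m+1), carrying out the integral gives A² · a_0.
Setting this equal to 1 gives A² = 1/(a_0).
Plugging in a_0 = 2.17 yields A = 0.6788.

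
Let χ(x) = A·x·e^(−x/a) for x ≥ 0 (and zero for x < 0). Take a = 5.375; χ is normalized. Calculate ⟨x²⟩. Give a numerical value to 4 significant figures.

⟨x^2⟩ ≈ 86.67

The expectation value is the |χ|²-weighted average of x^2: ∫ x^2|χ|² dx.
Since the A² factors cancel between numerator and denominator, ⟨x²⟩ = 3·a^2.
With a = 5.375, ⟨x^2⟩ = 86.672.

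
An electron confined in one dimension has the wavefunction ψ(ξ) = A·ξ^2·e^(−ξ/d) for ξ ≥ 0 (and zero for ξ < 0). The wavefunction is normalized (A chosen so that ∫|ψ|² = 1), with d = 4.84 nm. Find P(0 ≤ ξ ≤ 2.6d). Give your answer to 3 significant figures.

P ≈ 0.594

P = ∫_{0}^{2.6d} |ψ(ξ)|² dξ.
The normalization integral ∫|ψ|²dξ over the whole domain equals 3·d^5/4·A², and A² cancels in the ratio.
In terms of u = ξ/d (A² and the length scale cancel between numerator and denominator), P = [∫_{0}^{2.6} u^4·e^(-2·u) du] / [∫_{0}^{∞} u^4·e^(-2·u) du].
With ∫ u^4·e^(-2·u) du = -(u^4/2 + u^3 + 3·u^2/2 + 3·u/2 + 3/4)·e^(-2·u) + C, the region integral is ≈ 0.44540 and the full one is 3/4.
Taking the ratio, P = 0.5939.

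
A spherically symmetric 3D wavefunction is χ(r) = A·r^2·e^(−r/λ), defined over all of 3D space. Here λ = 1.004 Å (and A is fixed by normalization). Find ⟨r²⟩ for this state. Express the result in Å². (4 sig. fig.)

⟨r^2⟩ ≈ 14.11 Å^2

The expectation value is the |χ|²-weighted average of r^2: ∫ r^2|χ|² 4πr² dr.
The ratio of the moment integral to the normalization integral gives ⟨r²⟩ = 14·λ^2.
With λ = 1.004, ⟨r^2⟩ = 14.112.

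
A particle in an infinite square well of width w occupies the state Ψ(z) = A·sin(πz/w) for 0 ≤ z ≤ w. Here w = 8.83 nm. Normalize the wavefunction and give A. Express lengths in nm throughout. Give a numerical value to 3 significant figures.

We need A² ∫|f|² dz = 1, taking the integral from 0 to w.
∫|Ψ|² dz = A²·(w/2).
So A² = (w/2)^(−1).
With w = 8.83: A² = 0.2265 and A = 0.4759.

A ≈ 0.476 nm^(-1/2)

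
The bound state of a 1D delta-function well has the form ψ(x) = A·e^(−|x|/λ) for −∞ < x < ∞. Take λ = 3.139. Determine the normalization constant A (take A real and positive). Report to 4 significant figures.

The normalization condition is ∫|ψ|² dx = 1 from −∞ to ∞.
With ψ = A·e^(−|x|/λ), the integral evaluates to A²·[λ].
Setting this equal to 1 gives A² = 1/(λ).
Plugging in λ = 3.139 yields A = 0.56442.

A ≈ 0.5644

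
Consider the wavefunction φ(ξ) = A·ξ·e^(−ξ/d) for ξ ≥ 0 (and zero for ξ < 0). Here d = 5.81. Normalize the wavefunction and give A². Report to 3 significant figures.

Require ∫ |φ|² dξ = 1 over the whole domain.
Recall ∫₀^∞ ξ^m e^(−ξ/β) dξ = m!·β^(m+1), carrying out the integral gives A² · d^3/4.
So A² = (d^3/4)^(−1).
Substituting d = 5.81 gives A² = 0.02040, so A = 0.1428.

A^2 ≈ 0.0204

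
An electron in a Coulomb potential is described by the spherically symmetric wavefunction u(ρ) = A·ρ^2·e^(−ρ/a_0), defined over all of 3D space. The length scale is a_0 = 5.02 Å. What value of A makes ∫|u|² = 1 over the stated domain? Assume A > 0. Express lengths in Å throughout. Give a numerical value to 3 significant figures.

We need A² ∫|f|² 4πρ² dρ = 1, taking the integral from 0 to ∞.
In 3D with spherical symmetry the volume element is 4πρ² dρ.
With u = A·ρ^2·e^(−ρ/a_0), the integral evaluates to A²·[45·π·a_0^7/2].
Plugging in a_0 = 5.02 yields A = 0.0004196.

A ≈ 0.000420 Å^(-7/2)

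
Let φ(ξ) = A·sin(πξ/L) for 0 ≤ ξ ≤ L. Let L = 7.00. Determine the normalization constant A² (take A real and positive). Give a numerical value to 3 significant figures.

A^2 ≈ 0.286

We need A² ∫|f|² dξ = 1, taking the integral from 0 to L.
Carrying out the integral gives A² · L/2.
Plugging in L = 7.00 yields A = 0.5345.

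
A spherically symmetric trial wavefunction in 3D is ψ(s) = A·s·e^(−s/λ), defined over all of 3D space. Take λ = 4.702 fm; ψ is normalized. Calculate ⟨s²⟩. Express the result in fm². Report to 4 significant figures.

⟨s^2⟩ ≈ 165.8 fm^2

⟨s²⟩ = ∫ s^2 |ψ|² 4πs² ds over the full domain.
Recall ∫₀^∞ s^m e^(−s/β) ds = m!·β^(m+1), evaluating both integrals, ⟨s²⟩ = 15·λ^2/2.
Putting λ = 4.702 gives 165.82.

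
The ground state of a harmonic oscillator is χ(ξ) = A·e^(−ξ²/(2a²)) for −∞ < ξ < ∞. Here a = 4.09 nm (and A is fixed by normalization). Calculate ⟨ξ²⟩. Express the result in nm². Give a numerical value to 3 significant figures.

⟨ξ^2⟩ ≈ 8.36 nm^2

The expectation value is the |χ|²-weighted average of ξ^2: ∫ ξ^2|χ|² dξ.
Evaluating both integrals, ⟨ξ²⟩ = a^2/2.
Putting a = 4.09 gives 8.364.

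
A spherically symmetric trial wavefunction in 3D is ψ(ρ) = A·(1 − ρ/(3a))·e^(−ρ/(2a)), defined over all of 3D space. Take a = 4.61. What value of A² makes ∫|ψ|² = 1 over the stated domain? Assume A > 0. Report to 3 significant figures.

We need A² ∫|f|² 4πρ² dρ = 1, taking the integral from 0 to ∞.
With ∫₀^∞ ρ^4 e^(−αρ) dρ = 4!/α^5, ∫|ψ|² 4πρ² dρ = A²·(8·π·a^3/3).
With a = 4.61: A² = 0.001218 and A = 0.03491.

A^2 ≈ 0.00122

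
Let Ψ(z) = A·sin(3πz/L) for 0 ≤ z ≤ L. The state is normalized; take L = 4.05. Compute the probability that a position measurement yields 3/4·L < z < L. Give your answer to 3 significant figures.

|Ψ|² is the probability density, so P = ∫_{3/4·L}^{L} |Ψ|² dz.
The normalization integral ∫|Ψ|²dz over the whole domain equals L/2·A², and A² cancels in the ratio.
Substituting u = z/L, A² and the length scale cancel in the ratio: P = ∫_{3/4}^{1} sin(3·π·u)^2 du / ∫_{0}^{1} sin(3·π·u)^2 du.
Using ∫ sin(3·π·u)^2 du = u/2 - sin(6·π·u)/(12·π), the numerator is 1/(12·π) + 1/8 and the denominator is 1/2.
This works out to P = (2 + 3·π)/(12·π).

P ≈ 0.303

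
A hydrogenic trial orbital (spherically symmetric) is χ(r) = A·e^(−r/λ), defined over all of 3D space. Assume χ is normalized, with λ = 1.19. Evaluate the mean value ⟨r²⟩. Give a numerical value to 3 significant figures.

⟨r^2⟩ ≈ 4.25

By definition ⟨r²⟩ = ∫ r^2 |χ(r)|² 4πr² dr.
Recall ∫₀^∞ r^m e^(−r/β) dr = m!·β^(m+1), since the A² factors cancel between numerator and denominator, ⟨r²⟩ = 3·λ^2.
With λ = 1.19, ⟨r^2⟩ = 4.248.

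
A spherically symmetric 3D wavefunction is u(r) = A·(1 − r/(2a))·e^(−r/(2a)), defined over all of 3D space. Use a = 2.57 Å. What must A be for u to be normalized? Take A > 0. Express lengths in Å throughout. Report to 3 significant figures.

We need A² ∫|f|² 4πr² dr = 1, taking the integral from 0 to ∞.
(Spherical symmetry: dV = 4πr² dr.)
Carrying out the integral gives A² · 8·π·a^3.
Hence A² = 1/[8·π·a^3].
Substituting a = 2.57 gives A² = 0.002344, so A = 0.04842.

A ≈ 0.0484 Å^(-3/2)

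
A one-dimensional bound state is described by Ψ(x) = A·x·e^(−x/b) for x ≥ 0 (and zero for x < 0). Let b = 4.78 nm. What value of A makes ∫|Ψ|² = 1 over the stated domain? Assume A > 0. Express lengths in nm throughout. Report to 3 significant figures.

The normalization condition is ∫|Ψ|² dx = 1 from 0 to ∞.
With ∫₀^∞ x^2 e^(−αx) dx = 2!/α^3, carrying out the integral gives A² · b^3/4.
So A² = (b^3/4)^(−1).
Plugging in b = 4.78 yields A = 0.1914.

A ≈ 0.191 nm^(-3/2)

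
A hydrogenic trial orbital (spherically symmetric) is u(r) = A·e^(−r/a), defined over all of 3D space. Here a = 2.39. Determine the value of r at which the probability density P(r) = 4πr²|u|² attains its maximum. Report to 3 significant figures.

The maximum of P(r) = 4πr²|u|² occurs where its derivative vanishes.
This gives r = a.
With a = 2.39, the most probable radial distance is 2.390.

r ≈ 2.39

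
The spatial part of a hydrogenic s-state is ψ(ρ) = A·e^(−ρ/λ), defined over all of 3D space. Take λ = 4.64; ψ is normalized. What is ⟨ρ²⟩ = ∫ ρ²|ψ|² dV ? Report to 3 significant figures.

The expectation value is the |ψ|²-weighted average of ρ^2: ∫ ρ^2|ψ|² 4πρ² dρ.
Recall ∫₀^∞ ρ^m e^(−ρ/β) dρ = m!·β^(m+1), the ratio of the moment integral to the normalization integral gives ⟨ρ²⟩ = 3·λ^2.
With λ = 4.64, ⟨ρ^2⟩ = 64.59.

⟨ρ^2⟩ ≈ 64.6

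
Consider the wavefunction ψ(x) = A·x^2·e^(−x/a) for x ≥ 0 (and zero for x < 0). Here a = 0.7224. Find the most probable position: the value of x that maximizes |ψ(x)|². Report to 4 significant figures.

x ≈ 1.445

Differentiate |ψ(x)|² with respect to x and set to zero.
This gives x = 2·a.
With a = 0.7224, the most probable position is 1.4448.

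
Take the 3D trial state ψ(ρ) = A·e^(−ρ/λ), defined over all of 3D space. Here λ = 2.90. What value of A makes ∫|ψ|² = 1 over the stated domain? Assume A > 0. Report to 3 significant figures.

A ≈ 0.114

The normalization condition is ∫|ψ|² 4πρ² dρ = 1 from 0 to ∞.
The angular integral contributes 4π, leaving ∫₀^∞ ρ²|ψ|² dρ.
Recall ∫₀^∞ ρ^m e^(−ρ/β) dρ = m!·β^(m+1), the integral (without the A² prefactor) comes out to π·λ^3.
So A² = (π·λ^3)^(−1).
Plugging in λ = 2.90 yields A = 0.1142.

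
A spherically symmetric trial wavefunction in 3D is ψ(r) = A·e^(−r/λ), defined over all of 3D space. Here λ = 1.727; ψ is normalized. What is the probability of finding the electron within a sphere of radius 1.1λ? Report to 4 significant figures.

P = ∫ |ψ|² 4πr² dr over r ≤ 1.1λ.
Normalization gives A² = 1/(π·λ^3).
Substituting u = r/λ, A², 4π and the length scale all cancel in the ratio: P = ∫_{0}^{1.1} u^2·e^(-2·u) du / ∫_{0}^{∞} u^2·e^(-2·u) du.
With ∫ u^2·e^(-2·u) du = -(2·u^2 + 2·u + 1)·e^(-2·u)/4 + C, the region integral is 1/4 - 281·e^(-11/5)/200 and the full one is 1/4.
This evaluates to P = 0.37729.

P ≈ 0.3773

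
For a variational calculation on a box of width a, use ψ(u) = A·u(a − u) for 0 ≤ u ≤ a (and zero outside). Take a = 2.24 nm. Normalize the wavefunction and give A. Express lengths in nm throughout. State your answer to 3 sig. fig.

A ≈ 0.729 nm^(-5/2)

The normalization condition is ∫|ψ|² du = 1 from 0 to a.
With ψ = A·u(a − u), the integral evaluates to A²·[a^5/30].
Hence A² = 1/[a^5/30].
Plugging in a = 2.24 yields A = 0.7294.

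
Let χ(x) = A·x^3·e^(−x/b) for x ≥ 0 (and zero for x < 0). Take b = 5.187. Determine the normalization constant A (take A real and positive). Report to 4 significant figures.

A ≈ 0.001327

Require ∫ |χ|² dx = 1 over the whole domain.
Using ∫₀^∞ xⁿ e^(−αx) dx = n!/αⁿ⁺¹, carrying out the integral gives A² · 45·b^7/8.
Substituting b = 5.187 gives A² = 0.0000017598, so A = 0.0013266.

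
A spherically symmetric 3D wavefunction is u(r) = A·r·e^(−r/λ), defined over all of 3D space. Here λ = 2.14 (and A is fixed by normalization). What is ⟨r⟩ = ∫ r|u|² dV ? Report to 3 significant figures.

⟨r⟩ ≈ 5.35

⟨r⟩ = ∫ r |u|² 4πr² dr over the full domain.
Recall ∫₀^∞ r^m e^(−r/β) dr = m!·β^(m+1), since the A² factors cancel between numerator and denominator, ⟨r⟩ = 5·λ/2.
With λ = 2.14, ⟨r⟩ = 5.350.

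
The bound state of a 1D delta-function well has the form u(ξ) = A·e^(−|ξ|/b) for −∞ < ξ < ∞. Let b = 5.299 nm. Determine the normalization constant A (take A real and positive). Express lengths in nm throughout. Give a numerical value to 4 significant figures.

Normalization requires ∫|u|² dξ = 1, integrated from −∞ to ∞.
Carrying out the integral gives A² · b.
Hence A² = 1/[b].
Plugging in b = 5.299 yields A = 0.43441.

A ≈ 0.4344 nm^(-1/2)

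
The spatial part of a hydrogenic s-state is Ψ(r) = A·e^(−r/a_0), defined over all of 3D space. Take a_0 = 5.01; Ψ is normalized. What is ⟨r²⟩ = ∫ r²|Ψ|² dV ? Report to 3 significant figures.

⟨r^2⟩ ≈ 75.3

By definition ⟨r²⟩ = ∫ r^2 |Ψ(r)|² 4πr² dr.
Recall ∫₀^∞ r^m e^(−r/β) dr = m!·β^(m+1), since the A² factors cancel between numerator and denominator, ⟨r²⟩ = 3·a_0^2.
Putting a_0 = 5.01 gives 75.30.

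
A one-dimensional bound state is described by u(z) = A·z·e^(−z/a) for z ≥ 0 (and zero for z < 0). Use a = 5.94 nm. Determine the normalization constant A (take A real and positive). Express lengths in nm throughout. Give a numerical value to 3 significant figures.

Normalization requires ∫|u|² dz = 1, integrated from 0 to ∞.
With ∫₀^∞ z^2 e^(−αz) dz = 2!/α^3, ∫|u|² dz = A²·(a^3/4).
So A² = (a^3/4)^(−1).
With a = 5.94: A² = 0.01909 and A = 0.1381.

A ≈ 0.138 nm^(-3/2)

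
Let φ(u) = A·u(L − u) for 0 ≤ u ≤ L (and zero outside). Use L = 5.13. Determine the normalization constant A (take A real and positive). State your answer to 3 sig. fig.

We need A² ∫|f|² du = 1, taking the integral from 0 to L.
Expanding the polynomial and integrating term by term, with φ = A·u(L − u), the integral evaluates to A²·[L^5/30].
Hence A² = 1/[L^5/30].
Substituting L = 5.13 gives A² = 0.008444, so A = 0.09189.

A ≈ 0.0919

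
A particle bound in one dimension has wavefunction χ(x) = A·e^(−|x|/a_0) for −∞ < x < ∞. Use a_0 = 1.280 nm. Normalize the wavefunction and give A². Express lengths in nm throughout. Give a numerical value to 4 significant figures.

A^2 ≈ 0.7813 nm^(-1)

Normalization requires ∫|χ|² dx = 1, integrated from −∞ to ∞.
Using ∫₀^∞ xⁿ e^(−αx) dx = n!/αⁿ⁺¹, carrying out the integral gives A² · a_0.
With a_0 = 1.280: A² = 0.78125 and A = 0.88388.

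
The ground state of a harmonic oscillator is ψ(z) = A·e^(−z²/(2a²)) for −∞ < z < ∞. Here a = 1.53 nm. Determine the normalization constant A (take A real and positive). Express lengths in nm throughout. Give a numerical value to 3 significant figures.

A ≈ 0.607 nm^(-1/2)

Normalization requires ∫|ψ|² dz = 1, integrated from −∞ to ∞.
Using the Gaussian integral ∫_{−∞}^{∞} e^(−αz²) dz = √(π/α), carrying out the integral gives A² · √(π)·a.
Hence A² = 1/[√(π)·a].
Plugging in a = 1.53 yields A = 0.6072.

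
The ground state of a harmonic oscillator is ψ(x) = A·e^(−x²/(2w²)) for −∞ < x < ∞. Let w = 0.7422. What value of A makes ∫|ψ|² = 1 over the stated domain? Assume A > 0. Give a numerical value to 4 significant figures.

A ≈ 0.8719

Normalization requires ∫|ψ|² dx = 1, integrated from −∞ to ∞.
With ∫_{−∞}^{∞} x^(2m) e^(−αx²) dx = (2m−1)!!·√π / (2^m α^(m+1/2)), ∫|ψ|² dx = A²·(√(π)·w).
With w = 0.7422: A² = 0.76016 and A = 0.87187.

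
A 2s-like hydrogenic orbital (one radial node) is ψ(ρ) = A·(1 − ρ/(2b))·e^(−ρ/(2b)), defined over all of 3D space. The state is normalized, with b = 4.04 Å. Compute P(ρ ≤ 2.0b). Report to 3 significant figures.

With dV = 4πρ²dρ, the probability is ∫|ψ|² dV over ρ ≤ 2.0b.
Normalization gives A² = 1/(8·π·b^3).
Let u = ρ/b; then A², 4π and the length scale all cancel, so P = ∫_{0}^{2.0} u^2·(1 - u/2)^2·e^(-u) du ÷ ∫_{0}^{∞} u^2·(1 - u/2)^2·e^(-u) du.
With ∫ u^2·(1 - u/2)^2·e^(-u) du = -(u^4/4 + u^2 + 2·u + 2)·e^(-u) + C, the region integral is 2 - 14·e^(-2) and the full one is 2.
The region integral divided by the full integral gives P = 0.05265.

P ≈ 0.0527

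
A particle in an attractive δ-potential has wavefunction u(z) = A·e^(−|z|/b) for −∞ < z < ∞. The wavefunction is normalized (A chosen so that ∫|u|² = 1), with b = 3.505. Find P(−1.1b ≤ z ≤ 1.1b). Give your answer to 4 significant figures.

The probability is P = ∫ |u|² dz over [−1.1b, 1.1b].
The normalization integral ∫|u|²dz over the whole domain equals b·A², and A² cancels in the ratio.
By symmetry take twice the z ≥ 0 contribution in numerator and denominator; the 2's cancel. In terms of t = z/b (A² and the length scale cancel between numerator and denominator), P = [∫_{0}^{1.1} e^(-2·t) dt] / [∫_{0}^{∞} e^(-2·t) dt].
An antiderivative of e^(-2·t) is -e^(-2·t)/2; evaluating from 0 to 1.1 gives 1/2 - e^(-11/5)/2, while the full integral is 1/2.
Evaluating gives P = 0.88920.

P ≈ 0.8892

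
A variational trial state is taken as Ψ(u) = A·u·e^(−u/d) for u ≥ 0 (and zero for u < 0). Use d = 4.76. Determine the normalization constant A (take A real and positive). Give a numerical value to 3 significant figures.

A ≈ 0.193

The normalization condition is ∫|Ψ|² du = 1 from 0 to ∞.
Carrying out the integral gives A² · d^3/4.
Substituting d = 4.76 gives A² = 0.03709, so A = 0.1926.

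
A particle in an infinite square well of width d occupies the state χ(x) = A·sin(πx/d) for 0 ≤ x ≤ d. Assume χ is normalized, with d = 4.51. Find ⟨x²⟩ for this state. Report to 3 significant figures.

By definition ⟨x²⟩ = ∫ x^2 |χ(x)|² dx.
The ratio of the moment integral to the normalization integral gives ⟨x²⟩ = -d^2/(2·π^2) + d^2/3.
Putting d = 4.51 gives 5.750.

⟨x^2⟩ ≈ 5.75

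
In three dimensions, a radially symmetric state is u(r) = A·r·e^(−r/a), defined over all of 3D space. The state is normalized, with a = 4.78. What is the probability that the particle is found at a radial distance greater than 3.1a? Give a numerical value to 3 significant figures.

With dV = 4πr²dr, the probability is ∫|u|² dV over r > 3.1a.
A² is fixed by ∫₀^∞ 4πr²|u|² dr = 1, i.e. A² = (3·π·a^5)^(−1).
Substituting t = r/a, A², 4π and the length scale all cancel in the ratio: P = ∫_{3.1}^{∞} t^4·e^(-2·t) dt / ∫_{0}^{∞} t^4·e^(-2·t) dt.
With ∫ t^4·e^(-2·t) dt = -(t^4/2 + t^3 + 3·t^2/2 + 3·t/2 + 3/4)·e^(-2·t) + C, the region integral is ≈ 0.19438 and the full one is 3/4.
The region integral divided by the full integral gives P = 0.2592.

P ≈ 0.259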